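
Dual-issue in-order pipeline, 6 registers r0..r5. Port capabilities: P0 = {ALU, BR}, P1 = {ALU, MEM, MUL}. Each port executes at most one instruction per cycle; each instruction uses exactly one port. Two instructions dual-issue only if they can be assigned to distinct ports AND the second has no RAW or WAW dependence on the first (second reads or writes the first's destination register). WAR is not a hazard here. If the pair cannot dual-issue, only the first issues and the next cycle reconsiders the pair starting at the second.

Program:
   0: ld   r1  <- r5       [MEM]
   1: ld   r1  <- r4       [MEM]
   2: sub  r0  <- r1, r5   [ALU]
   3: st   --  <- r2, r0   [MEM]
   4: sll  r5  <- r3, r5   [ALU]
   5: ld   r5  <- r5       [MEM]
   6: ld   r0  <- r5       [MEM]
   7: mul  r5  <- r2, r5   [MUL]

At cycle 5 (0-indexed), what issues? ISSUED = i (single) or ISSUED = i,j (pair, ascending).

0. ld @i0  | no-port MEM/MEM
1. ld @i1  | RAW r1
2. sub @i2  | RAW r0
3. st sll @i3+i4  | 2-wide
4. ld @i5  | no-port MEM/MEM
5. ld @i6  | no-port MEM/MUL
6. mul @i7  | tail

ISSUED = 6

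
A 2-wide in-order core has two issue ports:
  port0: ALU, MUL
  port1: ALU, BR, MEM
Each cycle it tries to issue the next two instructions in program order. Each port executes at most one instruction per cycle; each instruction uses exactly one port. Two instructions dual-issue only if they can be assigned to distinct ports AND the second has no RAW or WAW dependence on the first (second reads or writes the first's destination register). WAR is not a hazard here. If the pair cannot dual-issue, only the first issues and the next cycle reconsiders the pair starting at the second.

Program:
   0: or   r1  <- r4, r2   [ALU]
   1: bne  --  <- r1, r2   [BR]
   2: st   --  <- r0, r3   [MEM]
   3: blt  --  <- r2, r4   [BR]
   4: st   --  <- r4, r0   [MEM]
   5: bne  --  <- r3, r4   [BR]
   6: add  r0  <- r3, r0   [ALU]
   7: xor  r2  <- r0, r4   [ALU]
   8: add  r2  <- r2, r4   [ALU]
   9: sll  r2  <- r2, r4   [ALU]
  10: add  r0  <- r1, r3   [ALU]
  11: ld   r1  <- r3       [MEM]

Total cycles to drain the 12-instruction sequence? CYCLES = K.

CYCLES = 10

  cy0 -> i0 (or) RAW r1
  cy1 -> i1 (bne) no-port BR/MEM
  cy2 -> i2 (st) no-port MEM/BR
  cy3 -> i3 (blt) no-port BR/MEM
  cy4 -> i4 (st) no-port MEM/BR
  cy5 -> i5&i6 (bne;add) pair
  cy6 -> i7 (xor) RAW+WAW r2
  cy7 -> i8 (add) RAW+WAW r2
  cy8 -> i9&i10 (sll;add) pair
  cy9 -> i11 (ld) tail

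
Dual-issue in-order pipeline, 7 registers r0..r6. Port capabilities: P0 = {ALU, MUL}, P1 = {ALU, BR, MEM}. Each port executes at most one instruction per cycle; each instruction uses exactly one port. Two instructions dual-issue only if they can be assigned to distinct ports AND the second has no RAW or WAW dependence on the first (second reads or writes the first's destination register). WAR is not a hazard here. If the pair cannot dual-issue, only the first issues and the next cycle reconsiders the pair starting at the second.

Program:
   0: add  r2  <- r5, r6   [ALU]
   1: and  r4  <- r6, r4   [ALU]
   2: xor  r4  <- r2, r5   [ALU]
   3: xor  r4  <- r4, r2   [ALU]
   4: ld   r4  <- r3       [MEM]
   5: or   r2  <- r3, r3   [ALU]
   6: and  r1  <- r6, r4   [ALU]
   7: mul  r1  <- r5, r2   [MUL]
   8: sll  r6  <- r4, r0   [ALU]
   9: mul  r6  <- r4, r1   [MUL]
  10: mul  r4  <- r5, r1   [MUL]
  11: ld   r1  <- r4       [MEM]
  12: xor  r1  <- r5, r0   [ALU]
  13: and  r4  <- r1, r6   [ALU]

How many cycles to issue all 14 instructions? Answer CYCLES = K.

0. add.ALU and.ALU @i0/i1  | 2-wide
1. xor.ALU @i2  | RAW+WAW r4
2. xor.ALU @i3  | WAW r4
3. ld.MEM or.ALU @i4/i5  | 2-wide
4. and.ALU @i6  | WAW r1
5. mul.MUL sll.ALU @i7/i8  | 2-wide
6. mul.MUL @i9  | no-port MUL/MUL
7. mul.MUL @i10  | RAW r4
8. ld.MEM @i11  | WAW r1
9. xor.ALU @i12  | RAW r1
10. and.ALU @i13  | tail

CYCLES = 11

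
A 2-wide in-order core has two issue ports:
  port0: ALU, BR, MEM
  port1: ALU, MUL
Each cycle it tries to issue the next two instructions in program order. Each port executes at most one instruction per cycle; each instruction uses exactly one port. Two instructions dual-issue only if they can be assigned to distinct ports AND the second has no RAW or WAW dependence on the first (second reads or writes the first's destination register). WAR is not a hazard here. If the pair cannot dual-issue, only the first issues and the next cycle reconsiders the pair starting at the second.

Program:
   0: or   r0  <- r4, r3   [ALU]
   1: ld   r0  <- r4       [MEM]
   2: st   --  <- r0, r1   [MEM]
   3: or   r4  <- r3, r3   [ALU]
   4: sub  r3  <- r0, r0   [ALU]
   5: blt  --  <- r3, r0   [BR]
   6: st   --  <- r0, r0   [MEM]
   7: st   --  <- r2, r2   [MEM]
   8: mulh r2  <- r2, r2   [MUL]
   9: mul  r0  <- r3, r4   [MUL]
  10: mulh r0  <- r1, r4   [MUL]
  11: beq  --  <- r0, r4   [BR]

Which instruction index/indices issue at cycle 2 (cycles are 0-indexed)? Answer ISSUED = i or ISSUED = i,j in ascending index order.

[0] i0  or.ALU  -- WAW r0
[1] i1  ld.MEM  -- no-port MEM/MEM
[2] i2&i3  st.MEM+or.ALU  -- dual
[3] i4  sub.ALU  -- RAW r3
[4] i5  blt.BR  -- no-port BR/MEM
[5] i6  st.MEM  -- no-port MEM/MEM
[6] i7&i8  st.MEM+mulh.MUL  -- dual
[7] i9  mul.MUL  -- no-port MUL/MUL
[8] i10  mulh.MUL  -- RAW r0
[9] i11  beq.BR  -- tail

ISSUED = 2,3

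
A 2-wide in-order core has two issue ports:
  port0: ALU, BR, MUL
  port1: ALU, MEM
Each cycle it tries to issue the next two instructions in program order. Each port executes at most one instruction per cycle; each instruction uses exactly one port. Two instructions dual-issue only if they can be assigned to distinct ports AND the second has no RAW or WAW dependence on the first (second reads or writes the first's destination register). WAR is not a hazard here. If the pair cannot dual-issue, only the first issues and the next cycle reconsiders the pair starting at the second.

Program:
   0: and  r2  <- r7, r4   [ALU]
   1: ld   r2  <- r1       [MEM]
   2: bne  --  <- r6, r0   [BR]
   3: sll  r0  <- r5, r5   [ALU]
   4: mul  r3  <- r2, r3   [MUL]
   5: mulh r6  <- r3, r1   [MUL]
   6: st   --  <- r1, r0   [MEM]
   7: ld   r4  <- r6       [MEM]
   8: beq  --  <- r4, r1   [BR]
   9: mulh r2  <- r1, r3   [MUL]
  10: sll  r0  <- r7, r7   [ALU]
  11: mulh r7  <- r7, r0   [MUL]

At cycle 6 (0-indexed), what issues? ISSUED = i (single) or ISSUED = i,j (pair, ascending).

ISSUED = 9,10

t=0 i0:and ; WAW r2
t=1 i1+i2:ld bne ; pair
t=2 i3+i4:sll mul ; pair
t=3 i5+i6:mulh st ; pair
t=4 i7:ld ; RAW r4
t=5 i8:beq ; no-port BR/MUL
t=6 i9+i10:mulh sll ; pair
t=7 i11:mulh ; tail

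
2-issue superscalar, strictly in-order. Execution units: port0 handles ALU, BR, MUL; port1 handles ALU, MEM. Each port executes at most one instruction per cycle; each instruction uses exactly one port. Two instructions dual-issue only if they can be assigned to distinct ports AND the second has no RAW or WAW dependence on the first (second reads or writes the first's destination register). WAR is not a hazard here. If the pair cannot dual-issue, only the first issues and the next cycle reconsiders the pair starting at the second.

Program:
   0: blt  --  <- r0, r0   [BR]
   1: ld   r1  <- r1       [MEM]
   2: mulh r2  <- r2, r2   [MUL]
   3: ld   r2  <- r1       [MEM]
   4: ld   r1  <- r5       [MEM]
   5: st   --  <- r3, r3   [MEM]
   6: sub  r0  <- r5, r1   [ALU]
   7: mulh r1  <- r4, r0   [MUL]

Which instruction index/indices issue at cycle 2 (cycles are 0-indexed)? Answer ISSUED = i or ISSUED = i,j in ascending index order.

ISSUED = 3

#0 head=0: blt/ld i0,i1 2-wide
#1 head=2: mulh i2 WAW r2
#2 head=3: ld i3 no-port MEM/MEM
#3 head=4: ld i4 no-port MEM/MEM
#4 head=5: st/sub i5,i6 2-wide
#5 head=7: mulh i7 tail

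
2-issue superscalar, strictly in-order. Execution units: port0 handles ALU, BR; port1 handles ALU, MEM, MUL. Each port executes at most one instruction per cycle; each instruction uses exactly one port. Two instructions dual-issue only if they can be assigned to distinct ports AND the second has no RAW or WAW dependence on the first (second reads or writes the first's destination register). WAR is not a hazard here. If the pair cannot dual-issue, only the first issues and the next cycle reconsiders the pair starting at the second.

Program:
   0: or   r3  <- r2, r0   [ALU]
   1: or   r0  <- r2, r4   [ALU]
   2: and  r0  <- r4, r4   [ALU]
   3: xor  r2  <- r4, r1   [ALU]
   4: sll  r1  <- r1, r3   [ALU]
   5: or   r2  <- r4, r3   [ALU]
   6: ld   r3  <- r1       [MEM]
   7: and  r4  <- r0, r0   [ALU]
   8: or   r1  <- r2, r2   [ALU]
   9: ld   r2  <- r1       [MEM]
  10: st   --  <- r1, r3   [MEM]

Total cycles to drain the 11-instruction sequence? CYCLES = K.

  cy0 -> i0+i1 (or.ALU/or.ALU) 2-wide
  cy1 -> i2+i3 (and.ALU/xor.ALU) 2-wide
  cy2 -> i4+i5 (sll.ALU/or.ALU) 2-wide
  cy3 -> i6+i7 (ld.MEM/and.ALU) 2-wide
  cy4 -> i8 (or.ALU) RAW r1
  cy5 -> i9 (ld.MEM) no-port MEM/MEM
  cy6 -> i10 (st.MEM) tail

CYCLES = 7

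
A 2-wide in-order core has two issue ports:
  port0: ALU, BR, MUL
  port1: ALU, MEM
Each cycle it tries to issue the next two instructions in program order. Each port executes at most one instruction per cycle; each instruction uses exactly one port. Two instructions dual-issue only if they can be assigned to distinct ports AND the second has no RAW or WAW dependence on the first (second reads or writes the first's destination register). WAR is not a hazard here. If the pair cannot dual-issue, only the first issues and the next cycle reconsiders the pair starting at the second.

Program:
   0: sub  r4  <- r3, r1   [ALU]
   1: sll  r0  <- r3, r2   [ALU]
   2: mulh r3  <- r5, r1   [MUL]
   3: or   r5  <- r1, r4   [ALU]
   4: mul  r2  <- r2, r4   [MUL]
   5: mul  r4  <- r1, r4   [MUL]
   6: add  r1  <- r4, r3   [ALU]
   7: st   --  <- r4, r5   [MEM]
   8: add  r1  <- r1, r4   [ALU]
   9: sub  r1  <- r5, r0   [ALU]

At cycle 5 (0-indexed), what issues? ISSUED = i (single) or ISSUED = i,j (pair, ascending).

c0: i0&i1 sub/sll  pair
c1: i2&i3 mulh/or  pair
c2: i4 mul  no-port MUL/MUL
c3: i5 mul  RAW r4
c4: i6&i7 add/st  pair
c5: i8 add  WAW r1
c6: i9 sub  tail

ISSUED = 8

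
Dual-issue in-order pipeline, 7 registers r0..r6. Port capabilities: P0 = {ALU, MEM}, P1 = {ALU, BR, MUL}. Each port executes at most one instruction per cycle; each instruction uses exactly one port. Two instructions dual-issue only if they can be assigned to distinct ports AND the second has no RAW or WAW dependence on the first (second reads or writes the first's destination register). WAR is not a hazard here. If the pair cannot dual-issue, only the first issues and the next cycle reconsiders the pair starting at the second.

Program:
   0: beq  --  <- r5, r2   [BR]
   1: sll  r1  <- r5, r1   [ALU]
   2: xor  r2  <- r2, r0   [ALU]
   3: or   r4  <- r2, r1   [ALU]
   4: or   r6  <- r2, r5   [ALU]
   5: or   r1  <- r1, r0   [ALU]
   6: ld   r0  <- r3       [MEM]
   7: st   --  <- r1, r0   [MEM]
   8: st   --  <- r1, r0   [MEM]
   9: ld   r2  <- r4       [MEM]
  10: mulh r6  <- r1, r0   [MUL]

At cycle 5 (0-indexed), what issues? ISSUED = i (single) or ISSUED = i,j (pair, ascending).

ISSUED = 8

#0 head=0: beq+sll i0&i1 2-wide
#1 head=2: xor i2 RAW r2
#2 head=3: or+or i3&i4 2-wide
#3 head=5: or+ld i5&i6 2-wide
#4 head=7: st i7 no-port MEM/MEM
#5 head=8: st i8 no-port MEM/MEM
#6 head=9: ld+mulh i9&i10 2-wide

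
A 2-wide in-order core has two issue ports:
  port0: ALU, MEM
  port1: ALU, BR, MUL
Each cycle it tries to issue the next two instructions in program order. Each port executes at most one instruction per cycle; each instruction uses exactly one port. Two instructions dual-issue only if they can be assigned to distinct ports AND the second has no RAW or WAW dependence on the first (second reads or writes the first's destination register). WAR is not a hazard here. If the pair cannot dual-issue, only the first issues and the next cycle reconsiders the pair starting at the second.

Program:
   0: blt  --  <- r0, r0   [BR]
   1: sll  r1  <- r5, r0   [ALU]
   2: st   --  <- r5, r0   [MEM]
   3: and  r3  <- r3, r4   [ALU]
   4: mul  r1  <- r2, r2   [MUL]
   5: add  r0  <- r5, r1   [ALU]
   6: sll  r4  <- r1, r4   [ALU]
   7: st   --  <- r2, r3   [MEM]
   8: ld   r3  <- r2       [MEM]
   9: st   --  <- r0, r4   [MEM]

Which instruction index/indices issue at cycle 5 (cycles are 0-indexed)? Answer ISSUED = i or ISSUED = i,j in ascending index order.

  cy0 -> i0&i1 (blt sll) 2-wide
  cy1 -> i2&i3 (st and) 2-wide
  cy2 -> i4 (mul) RAW r1
  cy3 -> i5&i6 (add sll) 2-wide
  cy4 -> i7 (st) no-port MEM/MEM
  cy5 -> i8 (ld) no-port MEM/MEM
  cy6 -> i9 (st) tail

ISSUED = 8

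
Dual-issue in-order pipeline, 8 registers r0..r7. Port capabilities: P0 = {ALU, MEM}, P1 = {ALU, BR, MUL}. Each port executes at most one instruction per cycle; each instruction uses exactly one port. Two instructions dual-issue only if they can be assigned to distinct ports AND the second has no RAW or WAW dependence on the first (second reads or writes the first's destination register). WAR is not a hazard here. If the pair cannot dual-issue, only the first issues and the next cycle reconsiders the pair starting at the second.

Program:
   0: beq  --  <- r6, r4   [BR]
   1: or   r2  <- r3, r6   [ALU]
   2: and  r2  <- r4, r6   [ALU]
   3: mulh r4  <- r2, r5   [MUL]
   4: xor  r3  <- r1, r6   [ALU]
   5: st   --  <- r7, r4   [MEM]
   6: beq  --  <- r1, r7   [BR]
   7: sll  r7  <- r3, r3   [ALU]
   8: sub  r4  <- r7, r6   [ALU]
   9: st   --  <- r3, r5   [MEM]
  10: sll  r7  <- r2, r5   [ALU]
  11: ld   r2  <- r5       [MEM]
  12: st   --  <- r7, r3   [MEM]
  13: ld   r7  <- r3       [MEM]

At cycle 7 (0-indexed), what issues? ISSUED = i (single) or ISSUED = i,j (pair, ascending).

#0 head=0: beq.BR+or.ALU i0,i1 2-wide
#1 head=2: and.ALU i2 RAW r2
#2 head=3: mulh.MUL+xor.ALU i3,i4 2-wide
#3 head=5: st.MEM+beq.BR i5,i6 2-wide
#4 head=7: sll.ALU i7 RAW r7
#5 head=8: sub.ALU+st.MEM i8,i9 2-wide
#6 head=10: sll.ALU+ld.MEM i10,i11 2-wide
#7 head=12: st.MEM i12 no-port MEM/MEM
#8 head=13: ld.MEM i13 tail

ISSUED = 12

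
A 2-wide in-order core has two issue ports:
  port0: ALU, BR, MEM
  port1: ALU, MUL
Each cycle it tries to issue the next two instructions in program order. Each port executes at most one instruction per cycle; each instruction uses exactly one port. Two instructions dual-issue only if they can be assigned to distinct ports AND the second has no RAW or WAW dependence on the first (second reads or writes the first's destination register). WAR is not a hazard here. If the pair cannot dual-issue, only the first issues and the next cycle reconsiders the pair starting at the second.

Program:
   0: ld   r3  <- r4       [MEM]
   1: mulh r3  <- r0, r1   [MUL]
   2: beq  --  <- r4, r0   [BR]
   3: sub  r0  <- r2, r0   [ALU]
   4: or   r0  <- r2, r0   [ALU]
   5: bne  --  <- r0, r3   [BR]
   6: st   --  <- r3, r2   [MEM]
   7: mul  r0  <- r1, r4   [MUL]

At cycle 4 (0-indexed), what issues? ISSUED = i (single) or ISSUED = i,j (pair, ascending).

#0 head=0: ld i0 WAW r3
#1 head=1: mulh beq i1+i2 dual
#2 head=3: sub i3 RAW+WAW r0
#3 head=4: or i4 RAW r0
#4 head=5: bne i5 no-port BR/MEM
#5 head=6: st mul i6+i7 dual

ISSUED = 5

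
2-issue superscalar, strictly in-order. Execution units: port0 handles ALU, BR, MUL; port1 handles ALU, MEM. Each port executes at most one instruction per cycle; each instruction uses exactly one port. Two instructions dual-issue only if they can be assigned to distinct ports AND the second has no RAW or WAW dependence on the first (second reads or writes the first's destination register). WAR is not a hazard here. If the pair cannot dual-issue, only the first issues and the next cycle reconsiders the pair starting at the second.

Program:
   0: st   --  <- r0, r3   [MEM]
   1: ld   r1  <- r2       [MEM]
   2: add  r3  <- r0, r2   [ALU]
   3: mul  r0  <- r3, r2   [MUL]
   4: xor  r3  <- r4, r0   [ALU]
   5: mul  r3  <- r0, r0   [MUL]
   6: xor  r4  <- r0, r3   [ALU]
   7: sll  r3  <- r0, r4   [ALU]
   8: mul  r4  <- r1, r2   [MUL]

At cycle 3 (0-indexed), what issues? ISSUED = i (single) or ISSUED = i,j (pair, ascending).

[0] i0  st  -- no-port MEM/MEM
[1] i1,i2  ld/add  -- pair
[2] i3  mul  -- RAW r0
[3] i4  xor  -- WAW r3
[4] i5  mul  -- RAW r3
[5] i6  xor  -- RAW r4
[6] i7,i8  sll/mul  -- pair

ISSUED = 4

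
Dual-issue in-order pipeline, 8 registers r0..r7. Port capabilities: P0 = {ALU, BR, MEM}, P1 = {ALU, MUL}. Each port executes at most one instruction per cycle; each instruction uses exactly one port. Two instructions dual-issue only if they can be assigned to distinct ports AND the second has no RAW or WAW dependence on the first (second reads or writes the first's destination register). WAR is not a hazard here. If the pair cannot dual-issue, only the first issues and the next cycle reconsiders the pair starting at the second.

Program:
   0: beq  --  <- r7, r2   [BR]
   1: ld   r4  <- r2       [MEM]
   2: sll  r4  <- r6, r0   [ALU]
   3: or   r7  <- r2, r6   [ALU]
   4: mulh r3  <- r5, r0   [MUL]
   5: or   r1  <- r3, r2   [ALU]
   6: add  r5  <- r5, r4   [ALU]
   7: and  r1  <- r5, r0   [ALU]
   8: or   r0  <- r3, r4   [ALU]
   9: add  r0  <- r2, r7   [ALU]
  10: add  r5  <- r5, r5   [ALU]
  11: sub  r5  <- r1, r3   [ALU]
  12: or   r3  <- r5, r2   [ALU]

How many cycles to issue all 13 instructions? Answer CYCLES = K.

c0: i0 beq  no-port BR/MEM
c1: i1 ld  WAW r4
c2: i2,i3 sll+or  2-wide
c3: i4 mulh  RAW r3
c4: i5,i6 or+add  2-wide
c5: i7,i8 and+or  2-wide
c6: i9,i10 add+add  2-wide
c7: i11 sub  RAW r5
c8: i12 or  tail

CYCLES = 9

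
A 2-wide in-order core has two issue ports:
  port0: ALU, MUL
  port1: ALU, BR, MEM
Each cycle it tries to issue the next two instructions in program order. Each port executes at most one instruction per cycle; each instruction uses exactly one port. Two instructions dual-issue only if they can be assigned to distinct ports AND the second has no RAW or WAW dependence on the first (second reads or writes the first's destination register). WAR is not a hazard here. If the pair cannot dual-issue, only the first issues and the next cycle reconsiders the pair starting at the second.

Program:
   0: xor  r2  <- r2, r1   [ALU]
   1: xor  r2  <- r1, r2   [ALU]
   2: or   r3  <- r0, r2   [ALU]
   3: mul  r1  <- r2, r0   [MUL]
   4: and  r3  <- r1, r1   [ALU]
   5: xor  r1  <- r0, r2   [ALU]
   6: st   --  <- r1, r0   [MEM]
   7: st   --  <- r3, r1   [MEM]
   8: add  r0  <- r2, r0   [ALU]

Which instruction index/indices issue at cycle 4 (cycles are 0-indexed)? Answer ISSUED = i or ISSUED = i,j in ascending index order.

  cy0 -> i0 (xor.ALU) RAW+WAW r2
  cy1 -> i1 (xor.ALU) RAW r2
  cy2 -> i2,i3 (or.ALU;mul.MUL) pair
  cy3 -> i4,i5 (and.ALU;xor.ALU) pair
  cy4 -> i6 (st.MEM) no-port MEM/MEM
  cy5 -> i7,i8 (st.MEM;add.ALU) pair

ISSUED = 6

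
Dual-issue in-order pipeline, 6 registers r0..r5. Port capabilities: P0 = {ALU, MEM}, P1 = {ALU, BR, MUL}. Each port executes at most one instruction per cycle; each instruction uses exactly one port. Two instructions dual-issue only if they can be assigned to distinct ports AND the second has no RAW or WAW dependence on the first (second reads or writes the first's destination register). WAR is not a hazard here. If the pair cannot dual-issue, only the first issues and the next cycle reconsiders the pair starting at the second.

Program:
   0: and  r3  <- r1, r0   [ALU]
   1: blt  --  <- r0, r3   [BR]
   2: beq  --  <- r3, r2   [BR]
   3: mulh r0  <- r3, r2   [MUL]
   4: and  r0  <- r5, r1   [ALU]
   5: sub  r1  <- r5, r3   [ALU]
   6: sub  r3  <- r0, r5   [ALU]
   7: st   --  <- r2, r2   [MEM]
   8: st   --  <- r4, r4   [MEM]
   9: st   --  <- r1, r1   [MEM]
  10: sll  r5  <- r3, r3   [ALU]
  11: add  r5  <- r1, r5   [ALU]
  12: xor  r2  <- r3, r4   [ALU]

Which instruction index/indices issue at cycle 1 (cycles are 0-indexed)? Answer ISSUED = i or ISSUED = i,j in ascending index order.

t=0 i0:and.ALU ; RAW r3
t=1 i1:blt.BR ; no-port BR/BR
t=2 i2:beq.BR ; no-port BR/MUL
t=3 i3:mulh.MUL ; WAW r0
t=4 i4,i5:and.ALU;sub.ALU ; dual
t=5 i6,i7:sub.ALU;st.MEM ; dual
t=6 i8:st.MEM ; no-port MEM/MEM
t=7 i9,i10:st.MEM;sll.ALU ; dual
t=8 i11,i12:add.ALU;xor.ALU ; dual

ISSUED = 1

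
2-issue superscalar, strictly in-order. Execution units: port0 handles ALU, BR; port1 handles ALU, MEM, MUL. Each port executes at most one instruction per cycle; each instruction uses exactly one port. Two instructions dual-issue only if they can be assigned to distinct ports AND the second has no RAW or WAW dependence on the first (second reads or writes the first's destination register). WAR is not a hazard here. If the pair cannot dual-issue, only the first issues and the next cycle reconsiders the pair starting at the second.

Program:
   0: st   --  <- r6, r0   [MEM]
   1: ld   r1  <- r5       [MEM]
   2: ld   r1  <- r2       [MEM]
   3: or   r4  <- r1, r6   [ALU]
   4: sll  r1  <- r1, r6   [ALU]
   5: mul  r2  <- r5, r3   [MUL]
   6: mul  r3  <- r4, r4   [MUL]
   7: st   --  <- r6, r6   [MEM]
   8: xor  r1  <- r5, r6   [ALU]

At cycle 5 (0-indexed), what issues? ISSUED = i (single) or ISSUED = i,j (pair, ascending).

ISSUED = 6

  cy0 -> i0 (st) no-port MEM/MEM
  cy1 -> i1 (ld) no-port MEM/MEM
  cy2 -> i2 (ld) RAW r1
  cy3 -> i3,i4 (or/sll) 2-wide
  cy4 -> i5 (mul) no-port MUL/MUL
  cy5 -> i6 (mul) no-port MUL/MEM
  cy6 -> i7,i8 (st/xor) 2-wide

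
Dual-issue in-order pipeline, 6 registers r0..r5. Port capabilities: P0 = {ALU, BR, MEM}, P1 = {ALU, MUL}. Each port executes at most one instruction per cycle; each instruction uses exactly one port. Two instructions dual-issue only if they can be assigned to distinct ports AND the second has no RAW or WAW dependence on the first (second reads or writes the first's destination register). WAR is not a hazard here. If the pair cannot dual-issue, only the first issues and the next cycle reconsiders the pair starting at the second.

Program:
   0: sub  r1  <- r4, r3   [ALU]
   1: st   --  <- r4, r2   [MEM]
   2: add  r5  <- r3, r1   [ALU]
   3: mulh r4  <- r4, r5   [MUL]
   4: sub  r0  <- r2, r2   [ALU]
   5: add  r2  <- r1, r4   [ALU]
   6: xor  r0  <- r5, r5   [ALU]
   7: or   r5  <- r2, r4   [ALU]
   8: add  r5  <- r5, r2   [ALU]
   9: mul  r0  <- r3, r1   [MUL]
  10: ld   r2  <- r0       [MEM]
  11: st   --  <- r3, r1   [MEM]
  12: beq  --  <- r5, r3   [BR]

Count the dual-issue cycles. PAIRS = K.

#0 head=0: sub.ALU+st.MEM i0,i1 dual
#1 head=2: add.ALU i2 RAW r5
#2 head=3: mulh.MUL+sub.ALU i3,i4 dual
#3 head=5: add.ALU+xor.ALU i5,i6 dual
#4 head=7: or.ALU i7 RAW+WAW r5
#5 head=8: add.ALU+mul.MUL i8,i9 dual
#6 head=10: ld.MEM i10 no-port MEM/MEM
#7 head=11: st.MEM i11 no-port MEM/BR
#8 head=12: beq.BR i12 tail

PAIRS = 4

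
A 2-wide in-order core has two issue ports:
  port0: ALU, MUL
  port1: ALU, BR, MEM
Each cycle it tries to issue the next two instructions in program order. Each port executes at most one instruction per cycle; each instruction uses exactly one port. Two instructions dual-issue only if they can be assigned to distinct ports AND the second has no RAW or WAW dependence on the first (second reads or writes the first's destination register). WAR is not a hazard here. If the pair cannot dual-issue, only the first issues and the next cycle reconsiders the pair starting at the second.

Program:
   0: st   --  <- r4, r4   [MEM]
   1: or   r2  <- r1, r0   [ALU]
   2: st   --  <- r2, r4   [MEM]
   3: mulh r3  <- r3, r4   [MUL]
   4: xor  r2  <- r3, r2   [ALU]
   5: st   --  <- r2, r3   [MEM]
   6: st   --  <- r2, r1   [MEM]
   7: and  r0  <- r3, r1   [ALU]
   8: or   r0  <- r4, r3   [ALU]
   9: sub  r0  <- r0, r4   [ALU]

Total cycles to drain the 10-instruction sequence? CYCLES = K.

CYCLES = 7

0. st.MEM+or.ALU @i0,i1  | pair
1. st.MEM+mulh.MUL @i2,i3  | pair
2. xor.ALU @i4  | RAW r2
3. st.MEM @i5  | no-port MEM/MEM
4. st.MEM+and.ALU @i6,i7  | pair
5. or.ALU @i8  | RAW+WAW r0
6. sub.ALU @i9  | tail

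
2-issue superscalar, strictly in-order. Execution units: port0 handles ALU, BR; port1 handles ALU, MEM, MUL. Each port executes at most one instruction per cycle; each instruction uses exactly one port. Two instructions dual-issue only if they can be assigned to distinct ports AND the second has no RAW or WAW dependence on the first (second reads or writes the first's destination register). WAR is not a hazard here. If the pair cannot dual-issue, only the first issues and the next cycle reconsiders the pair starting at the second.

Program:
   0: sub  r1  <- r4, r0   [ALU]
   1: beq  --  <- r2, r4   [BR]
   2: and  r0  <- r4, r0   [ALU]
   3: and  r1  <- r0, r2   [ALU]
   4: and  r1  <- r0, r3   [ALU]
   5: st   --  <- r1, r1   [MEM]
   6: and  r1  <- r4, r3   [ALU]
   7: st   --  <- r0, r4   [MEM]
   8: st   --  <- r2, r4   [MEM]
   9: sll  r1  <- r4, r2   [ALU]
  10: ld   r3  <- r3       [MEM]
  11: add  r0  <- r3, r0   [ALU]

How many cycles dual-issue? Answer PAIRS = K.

PAIRS = 3

[0] i0/i1  sub+beq  -- pair
[1] i2  and  -- RAW r0
[2] i3  and  -- WAW r1
[3] i4  and  -- RAW r1
[4] i5/i6  st+and  -- pair
[5] i7  st  -- no-port MEM/MEM
[6] i8/i9  st+sll  -- pair
[7] i10  ld  -- RAW r3
[8] i11  add  -- tail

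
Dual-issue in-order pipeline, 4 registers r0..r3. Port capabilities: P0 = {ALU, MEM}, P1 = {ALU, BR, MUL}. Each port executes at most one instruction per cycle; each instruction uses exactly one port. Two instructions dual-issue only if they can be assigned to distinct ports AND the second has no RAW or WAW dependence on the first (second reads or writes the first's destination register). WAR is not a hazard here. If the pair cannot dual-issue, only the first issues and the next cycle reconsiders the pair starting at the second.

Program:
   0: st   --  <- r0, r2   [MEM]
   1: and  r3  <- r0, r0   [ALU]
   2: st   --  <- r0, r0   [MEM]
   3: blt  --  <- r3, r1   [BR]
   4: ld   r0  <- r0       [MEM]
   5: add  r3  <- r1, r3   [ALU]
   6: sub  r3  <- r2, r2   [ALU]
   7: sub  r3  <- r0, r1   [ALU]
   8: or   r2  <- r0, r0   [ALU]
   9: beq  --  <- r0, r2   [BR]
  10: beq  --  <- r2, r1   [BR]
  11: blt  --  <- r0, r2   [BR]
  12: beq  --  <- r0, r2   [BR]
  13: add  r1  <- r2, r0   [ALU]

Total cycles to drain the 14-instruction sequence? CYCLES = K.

[0] i0/i1  st and  -- 2-wide
[1] i2/i3  st blt  -- 2-wide
[2] i4/i5  ld add  -- 2-wide
[3] i6  sub  -- WAW r3
[4] i7/i8  sub or  -- 2-wide
[5] i9  beq  -- no-port BR/BR
[6] i10  beq  -- no-port BR/BR
[7] i11  blt  -- no-port BR/BR
[8] i12/i13  beq add  -- 2-wide

CYCLES = 9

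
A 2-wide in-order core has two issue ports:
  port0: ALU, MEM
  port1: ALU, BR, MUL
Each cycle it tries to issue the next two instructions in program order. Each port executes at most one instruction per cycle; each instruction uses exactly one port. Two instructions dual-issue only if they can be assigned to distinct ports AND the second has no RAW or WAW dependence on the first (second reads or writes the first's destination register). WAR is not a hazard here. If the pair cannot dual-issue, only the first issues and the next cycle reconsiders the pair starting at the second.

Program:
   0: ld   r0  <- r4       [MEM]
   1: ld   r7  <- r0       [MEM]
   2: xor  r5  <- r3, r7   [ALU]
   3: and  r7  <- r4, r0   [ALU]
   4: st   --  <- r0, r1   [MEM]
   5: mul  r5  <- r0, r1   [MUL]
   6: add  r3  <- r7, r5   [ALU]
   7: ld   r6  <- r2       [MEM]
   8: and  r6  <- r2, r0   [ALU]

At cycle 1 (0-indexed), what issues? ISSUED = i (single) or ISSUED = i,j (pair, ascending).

#0 head=0: ld.MEM i0 no-port MEM/MEM
#1 head=1: ld.MEM i1 RAW r7
#2 head=2: xor.ALU and.ALU i2/i3 pair
#3 head=4: st.MEM mul.MUL i4/i5 pair
#4 head=6: add.ALU ld.MEM i6/i7 pair
#5 head=8: and.ALU i8 tail

ISSUED = 1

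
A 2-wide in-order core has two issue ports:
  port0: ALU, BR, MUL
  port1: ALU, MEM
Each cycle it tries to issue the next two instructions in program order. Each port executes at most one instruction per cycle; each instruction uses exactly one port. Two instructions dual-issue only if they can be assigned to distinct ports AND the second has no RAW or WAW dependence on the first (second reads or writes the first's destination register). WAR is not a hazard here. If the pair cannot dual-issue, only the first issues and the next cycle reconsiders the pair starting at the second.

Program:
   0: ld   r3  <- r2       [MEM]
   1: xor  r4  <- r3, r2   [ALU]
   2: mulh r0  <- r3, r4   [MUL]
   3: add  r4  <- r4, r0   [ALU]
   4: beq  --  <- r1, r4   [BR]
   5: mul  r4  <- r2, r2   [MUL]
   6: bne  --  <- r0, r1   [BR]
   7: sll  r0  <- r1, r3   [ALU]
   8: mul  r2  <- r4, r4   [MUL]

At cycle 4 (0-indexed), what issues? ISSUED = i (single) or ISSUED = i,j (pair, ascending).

ISSUED = 4

  cy0 -> i0 (ld.MEM) RAW r3
  cy1 -> i1 (xor.ALU) RAW r4
  cy2 -> i2 (mulh.MUL) RAW r0
  cy3 -> i3 (add.ALU) RAW r4
  cy4 -> i4 (beq.BR) no-port BR/MUL
  cy5 -> i5 (mul.MUL) no-port MUL/BR
  cy6 -> i6&i7 (bne.BR;sll.ALU) 2-wide
  cy7 -> i8 (mul.MUL) tail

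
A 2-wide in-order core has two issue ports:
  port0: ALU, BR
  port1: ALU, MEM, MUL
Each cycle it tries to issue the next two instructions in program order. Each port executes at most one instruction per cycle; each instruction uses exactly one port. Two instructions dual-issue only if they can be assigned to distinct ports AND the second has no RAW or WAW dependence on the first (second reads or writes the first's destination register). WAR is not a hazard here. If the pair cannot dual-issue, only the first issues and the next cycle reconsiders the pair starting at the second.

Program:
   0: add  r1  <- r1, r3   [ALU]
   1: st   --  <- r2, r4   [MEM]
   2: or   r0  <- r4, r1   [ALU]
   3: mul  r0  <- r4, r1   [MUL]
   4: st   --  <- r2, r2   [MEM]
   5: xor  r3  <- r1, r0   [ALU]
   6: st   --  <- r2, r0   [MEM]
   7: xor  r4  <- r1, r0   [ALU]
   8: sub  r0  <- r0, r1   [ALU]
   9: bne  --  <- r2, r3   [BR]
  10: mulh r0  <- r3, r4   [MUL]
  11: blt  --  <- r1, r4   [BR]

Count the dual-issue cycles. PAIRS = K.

PAIRS = 5

t=0 i0,i1:add;st ; 2-wide
t=1 i2:or ; WAW r0
t=2 i3:mul ; no-port MUL/MEM
t=3 i4,i5:st;xor ; 2-wide
t=4 i6,i7:st;xor ; 2-wide
t=5 i8,i9:sub;bne ; 2-wide
t=6 i10,i11:mulh;blt ; 2-wide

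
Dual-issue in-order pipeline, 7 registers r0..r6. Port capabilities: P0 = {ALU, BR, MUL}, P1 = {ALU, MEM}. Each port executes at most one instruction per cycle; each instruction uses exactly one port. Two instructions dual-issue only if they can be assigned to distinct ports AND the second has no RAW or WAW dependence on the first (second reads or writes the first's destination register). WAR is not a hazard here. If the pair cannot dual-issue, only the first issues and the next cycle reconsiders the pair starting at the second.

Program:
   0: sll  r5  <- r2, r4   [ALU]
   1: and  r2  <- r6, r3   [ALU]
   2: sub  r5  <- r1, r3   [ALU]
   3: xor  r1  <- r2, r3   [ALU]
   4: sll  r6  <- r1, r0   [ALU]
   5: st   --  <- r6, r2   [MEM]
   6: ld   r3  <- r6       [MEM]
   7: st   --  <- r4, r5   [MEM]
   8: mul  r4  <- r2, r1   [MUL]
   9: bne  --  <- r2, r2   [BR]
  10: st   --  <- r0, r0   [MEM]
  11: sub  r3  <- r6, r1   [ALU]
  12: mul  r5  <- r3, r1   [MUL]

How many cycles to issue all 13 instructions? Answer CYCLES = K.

0. sll;and @i0/i1  | 2-wide
1. sub;xor @i2/i3  | 2-wide
2. sll @i4  | RAW r6
3. st @i5  | no-port MEM/MEM
4. ld @i6  | no-port MEM/MEM
5. st;mul @i7/i8  | 2-wide
6. bne;st @i9/i10  | 2-wide
7. sub @i11  | RAW r3
8. mul @i12  | tail

CYCLES = 9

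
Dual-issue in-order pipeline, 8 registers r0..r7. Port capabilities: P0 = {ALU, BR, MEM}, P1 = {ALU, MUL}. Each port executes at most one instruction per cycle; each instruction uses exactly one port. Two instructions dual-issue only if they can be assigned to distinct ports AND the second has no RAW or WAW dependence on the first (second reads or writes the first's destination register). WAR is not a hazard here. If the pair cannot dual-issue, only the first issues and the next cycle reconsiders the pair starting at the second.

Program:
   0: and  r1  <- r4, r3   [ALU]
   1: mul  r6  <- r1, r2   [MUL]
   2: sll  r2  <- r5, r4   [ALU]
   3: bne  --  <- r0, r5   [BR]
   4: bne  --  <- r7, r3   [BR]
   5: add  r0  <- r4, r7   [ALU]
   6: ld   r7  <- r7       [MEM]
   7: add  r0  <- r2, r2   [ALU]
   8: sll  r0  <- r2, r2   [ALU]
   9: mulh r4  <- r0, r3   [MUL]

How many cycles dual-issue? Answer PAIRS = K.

c0: i0 and.ALU  RAW r1
c1: i1,i2 mul.MUL sll.ALU  pair
c2: i3 bne.BR  no-port BR/BR
c3: i4,i5 bne.BR add.ALU  pair
c4: i6,i7 ld.MEM add.ALU  pair
c5: i8 sll.ALU  RAW r0
c6: i9 mulh.MUL  tail

PAIRS = 3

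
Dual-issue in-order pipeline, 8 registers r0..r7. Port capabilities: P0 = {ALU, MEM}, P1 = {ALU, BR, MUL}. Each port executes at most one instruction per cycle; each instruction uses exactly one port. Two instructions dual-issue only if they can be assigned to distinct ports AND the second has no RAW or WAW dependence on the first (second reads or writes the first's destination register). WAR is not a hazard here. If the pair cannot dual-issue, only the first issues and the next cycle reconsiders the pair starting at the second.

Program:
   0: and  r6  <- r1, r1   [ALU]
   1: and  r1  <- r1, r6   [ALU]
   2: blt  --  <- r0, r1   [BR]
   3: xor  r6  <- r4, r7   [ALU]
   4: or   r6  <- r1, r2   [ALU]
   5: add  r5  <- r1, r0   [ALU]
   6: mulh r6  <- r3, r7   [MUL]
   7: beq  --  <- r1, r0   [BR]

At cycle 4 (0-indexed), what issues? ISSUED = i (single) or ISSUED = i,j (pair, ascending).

  cy0 -> i0 (and) RAW r6
  cy1 -> i1 (and) RAW r1
  cy2 -> i2,i3 (blt+xor) pair
  cy3 -> i4,i5 (or+add) pair
  cy4 -> i6 (mulh) no-port MUL/BR
  cy5 -> i7 (beq) tail

ISSUED = 6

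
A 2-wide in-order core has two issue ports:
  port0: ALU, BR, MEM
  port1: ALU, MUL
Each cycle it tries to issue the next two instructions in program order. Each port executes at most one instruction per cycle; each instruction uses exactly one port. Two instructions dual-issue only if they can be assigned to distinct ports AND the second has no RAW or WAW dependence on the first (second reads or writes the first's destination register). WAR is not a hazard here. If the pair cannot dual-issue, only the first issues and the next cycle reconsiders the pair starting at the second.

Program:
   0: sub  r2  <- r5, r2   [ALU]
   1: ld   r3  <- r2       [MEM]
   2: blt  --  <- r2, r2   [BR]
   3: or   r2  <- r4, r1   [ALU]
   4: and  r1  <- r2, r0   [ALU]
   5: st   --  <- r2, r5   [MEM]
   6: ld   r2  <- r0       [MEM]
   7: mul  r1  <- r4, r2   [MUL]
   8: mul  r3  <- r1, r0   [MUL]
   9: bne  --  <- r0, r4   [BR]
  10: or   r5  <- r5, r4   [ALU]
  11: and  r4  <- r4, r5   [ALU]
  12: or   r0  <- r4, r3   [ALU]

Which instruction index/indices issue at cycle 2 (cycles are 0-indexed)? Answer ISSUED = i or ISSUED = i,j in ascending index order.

#0 head=0: sub i0 RAW r2
#1 head=1: ld i1 no-port MEM/BR
#2 head=2: blt;or i2,i3 dual
#3 head=4: and;st i4,i5 dual
#4 head=6: ld i6 RAW r2
#5 head=7: mul i7 no-port MUL/MUL
#6 head=8: mul;bne i8,i9 dual
#7 head=10: or i10 RAW r5
#8 head=11: and i11 RAW r4
#9 head=12: or i12 tail

ISSUED = 2,3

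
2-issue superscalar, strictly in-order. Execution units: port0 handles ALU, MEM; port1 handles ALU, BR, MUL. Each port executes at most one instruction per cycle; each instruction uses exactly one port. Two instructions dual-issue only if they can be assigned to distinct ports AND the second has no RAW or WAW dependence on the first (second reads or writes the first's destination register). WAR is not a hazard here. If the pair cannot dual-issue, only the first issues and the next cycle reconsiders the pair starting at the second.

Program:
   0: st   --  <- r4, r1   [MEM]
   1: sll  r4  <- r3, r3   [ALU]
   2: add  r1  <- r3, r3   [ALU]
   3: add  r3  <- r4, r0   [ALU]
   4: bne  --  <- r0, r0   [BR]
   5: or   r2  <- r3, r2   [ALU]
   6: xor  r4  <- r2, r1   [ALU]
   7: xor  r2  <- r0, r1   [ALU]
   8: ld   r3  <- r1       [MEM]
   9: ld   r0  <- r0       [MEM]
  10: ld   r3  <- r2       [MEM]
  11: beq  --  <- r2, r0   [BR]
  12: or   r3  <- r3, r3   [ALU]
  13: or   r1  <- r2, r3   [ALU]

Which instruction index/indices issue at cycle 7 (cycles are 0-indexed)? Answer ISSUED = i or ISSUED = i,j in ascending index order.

0. st.MEM;sll.ALU @i0&i1  | 2-wide
1. add.ALU;add.ALU @i2&i3  | 2-wide
2. bne.BR;or.ALU @i4&i5  | 2-wide
3. xor.ALU;xor.ALU @i6&i7  | 2-wide
4. ld.MEM @i8  | no-port MEM/MEM
5. ld.MEM @i9  | no-port MEM/MEM
6. ld.MEM;beq.BR @i10&i11  | 2-wide
7. or.ALU @i12  | RAW r3
8. or.ALU @i13  | tail

ISSUED = 12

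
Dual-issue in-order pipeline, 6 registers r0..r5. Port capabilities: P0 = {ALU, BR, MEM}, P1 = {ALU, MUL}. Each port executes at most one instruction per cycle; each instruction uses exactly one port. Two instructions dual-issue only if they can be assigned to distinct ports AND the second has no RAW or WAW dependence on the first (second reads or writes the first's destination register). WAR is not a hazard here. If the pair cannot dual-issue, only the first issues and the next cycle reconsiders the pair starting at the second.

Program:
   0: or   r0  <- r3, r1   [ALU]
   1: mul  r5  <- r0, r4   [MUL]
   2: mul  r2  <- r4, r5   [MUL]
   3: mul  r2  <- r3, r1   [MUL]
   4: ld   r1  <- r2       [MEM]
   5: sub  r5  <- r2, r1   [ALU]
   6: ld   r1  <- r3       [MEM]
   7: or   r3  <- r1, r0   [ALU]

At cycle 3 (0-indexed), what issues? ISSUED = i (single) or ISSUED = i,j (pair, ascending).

[0] i0  or  -- RAW r0
[1] i1  mul  -- no-port MUL/MUL
[2] i2  mul  -- no-port MUL/MUL
[3] i3  mul  -- RAW r2
[4] i4  ld  -- RAW r1
[5] i5&i6  sub ld  -- pair
[6] i7  or  -- tail

ISSUED = 3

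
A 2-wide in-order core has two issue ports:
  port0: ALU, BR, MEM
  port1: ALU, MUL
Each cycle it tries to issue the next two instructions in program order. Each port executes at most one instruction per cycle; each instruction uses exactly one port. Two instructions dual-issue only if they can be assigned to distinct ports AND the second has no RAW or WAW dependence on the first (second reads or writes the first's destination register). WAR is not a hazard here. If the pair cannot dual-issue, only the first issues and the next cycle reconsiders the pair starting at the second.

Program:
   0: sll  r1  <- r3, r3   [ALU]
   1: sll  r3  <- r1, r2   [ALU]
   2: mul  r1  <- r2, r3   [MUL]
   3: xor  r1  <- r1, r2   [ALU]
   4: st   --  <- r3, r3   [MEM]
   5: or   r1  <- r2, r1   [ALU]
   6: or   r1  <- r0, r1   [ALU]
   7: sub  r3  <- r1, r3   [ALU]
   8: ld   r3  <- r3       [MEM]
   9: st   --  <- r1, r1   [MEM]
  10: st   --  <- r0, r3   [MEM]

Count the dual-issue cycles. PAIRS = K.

[0] i0  sll  -- RAW r1
[1] i1  sll  -- RAW r3
[2] i2  mul  -- RAW+WAW r1
[3] i3+i4  xor st  -- pair
[4] i5  or  -- RAW+WAW r1
[5] i6  or  -- RAW r1
[6] i7  sub  -- RAW+WAW r3
[7] i8  ld  -- no-port MEM/MEM
[8] i9  st  -- no-port MEM/MEM
[9] i10  st  -- tail

PAIRS = 1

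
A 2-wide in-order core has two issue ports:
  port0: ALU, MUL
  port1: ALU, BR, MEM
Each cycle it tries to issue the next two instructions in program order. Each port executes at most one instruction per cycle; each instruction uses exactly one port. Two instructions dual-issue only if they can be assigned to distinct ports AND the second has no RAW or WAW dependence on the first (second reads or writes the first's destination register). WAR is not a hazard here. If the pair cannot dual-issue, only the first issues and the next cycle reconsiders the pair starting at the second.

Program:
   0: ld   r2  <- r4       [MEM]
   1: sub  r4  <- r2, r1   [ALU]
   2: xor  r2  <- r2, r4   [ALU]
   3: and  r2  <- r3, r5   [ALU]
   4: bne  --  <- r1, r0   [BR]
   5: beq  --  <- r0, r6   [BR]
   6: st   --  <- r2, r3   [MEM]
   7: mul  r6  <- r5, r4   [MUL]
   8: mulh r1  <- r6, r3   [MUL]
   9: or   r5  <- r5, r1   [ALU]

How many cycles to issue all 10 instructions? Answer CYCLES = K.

CYCLES = 8

t=0 i0:ld.MEM ; RAW r2
t=1 i1:sub.ALU ; RAW r4
t=2 i2:xor.ALU ; WAW r2
t=3 i3,i4:and.ALU bne.BR ; dual
t=4 i5:beq.BR ; no-port BR/MEM
t=5 i6,i7:st.MEM mul.MUL ; dual
t=6 i8:mulh.MUL ; RAW r1
t=7 i9:or.ALU ; tail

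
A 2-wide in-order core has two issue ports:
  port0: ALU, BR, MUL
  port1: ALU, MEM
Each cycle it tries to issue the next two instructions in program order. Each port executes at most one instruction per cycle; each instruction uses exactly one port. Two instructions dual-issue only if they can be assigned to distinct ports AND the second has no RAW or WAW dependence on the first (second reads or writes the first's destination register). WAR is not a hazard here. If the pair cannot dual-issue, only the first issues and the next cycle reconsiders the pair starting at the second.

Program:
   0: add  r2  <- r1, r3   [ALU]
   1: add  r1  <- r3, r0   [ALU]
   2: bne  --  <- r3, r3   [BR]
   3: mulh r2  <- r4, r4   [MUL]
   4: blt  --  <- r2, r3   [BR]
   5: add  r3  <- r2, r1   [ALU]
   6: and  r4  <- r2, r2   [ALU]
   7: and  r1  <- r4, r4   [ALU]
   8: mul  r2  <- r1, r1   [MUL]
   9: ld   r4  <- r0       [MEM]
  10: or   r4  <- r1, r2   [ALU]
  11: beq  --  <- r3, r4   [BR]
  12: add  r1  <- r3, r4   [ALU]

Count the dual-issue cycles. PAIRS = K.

#0 head=0: add.ALU;add.ALU i0/i1 2-wide
#1 head=2: bne.BR i2 no-port BR/MUL
#2 head=3: mulh.MUL i3 no-port MUL/BR
#3 head=4: blt.BR;add.ALU i4/i5 2-wide
#4 head=6: and.ALU i6 RAW r4
#5 head=7: and.ALU i7 RAW r1
#6 head=8: mul.MUL;ld.MEM i8/i9 2-wide
#7 head=10: or.ALU i10 RAW r4
#8 head=11: beq.BR;add.ALU i11/i12 2-wide

PAIRS = 4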